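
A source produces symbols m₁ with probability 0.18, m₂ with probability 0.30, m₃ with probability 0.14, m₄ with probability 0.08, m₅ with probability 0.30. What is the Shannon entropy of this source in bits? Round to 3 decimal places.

2.176 bits

H = −Σ pᵢ log₂ pᵢ.
−0.18·log₂(0.18) = 0.4453
−0.30·log₂(0.30) = 0.5211
−0.14·log₂(0.14) = 0.3971
−0.08·log₂(0.08) = 0.2915
−0.30·log₂(0.30) = 0.5211
Sum ≈ 2.1761 → 2.176 bits.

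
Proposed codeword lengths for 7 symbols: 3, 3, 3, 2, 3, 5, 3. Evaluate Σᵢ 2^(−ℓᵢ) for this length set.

With common denominator 2^5 = 32: Σ 2^(−ℓᵢ) = 4/32 + 4/32 + 4/32 + 8/32 + 4/32 + 1/32 + 4/32 = 29/32 = 0.90625.

0.90625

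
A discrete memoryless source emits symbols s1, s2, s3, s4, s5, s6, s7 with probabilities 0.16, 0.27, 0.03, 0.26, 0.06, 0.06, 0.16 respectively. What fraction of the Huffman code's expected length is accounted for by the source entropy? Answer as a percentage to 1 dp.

Entropy H = −Σ p log₂ p ≈ 2.5002 bits.
Huffman merges: 3/100+3/50→9/100; 3/50+9/100→3/20; 3/20+4/25→31/100; 4/25+13/50→21/50; 27/100+31/100→29/50; 21/50+29/50→1. L = 51/20 ≈ 2.5500.
Efficiency = H/L = 2.5002/2.5500 = 98.0%.

98.0%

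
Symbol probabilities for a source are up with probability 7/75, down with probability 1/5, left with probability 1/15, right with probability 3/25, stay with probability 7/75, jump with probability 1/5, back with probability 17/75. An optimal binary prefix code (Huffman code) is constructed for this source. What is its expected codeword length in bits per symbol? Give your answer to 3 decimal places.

Repeatedly combine the two least-probable nodes; the expected code length is the sum of the merged weights.
merge 1/15 + 7/75 → 4/25
merge 7/75 + 3/25 → 16/75
merge 4/25 + 1/5 → 9/25
merge 1/5 + 16/75 → 31/75
merge 17/75 + 9/25 → 44/75
merge 31/75 + 44/75 → 1
L = 4/25 + 16/75 + 9/25 + 31/75 + 44/75 + 1 = 41/15 ≈ 2.733 bits/symbol.

2.733 bits/symbol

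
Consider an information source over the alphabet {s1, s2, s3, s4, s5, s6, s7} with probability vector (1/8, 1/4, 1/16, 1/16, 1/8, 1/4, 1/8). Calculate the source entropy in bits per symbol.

2.625 bits

Each probability is a power of 1/2, so log₂(1/p) is an integer.
H = Σ p·log₂(1/p) = 1/8·3 + 1/4·2 + 1/16·4 + 1/16·4 + 1/8·3 + 1/4·2 + 1/8·3 = 2.625 bits.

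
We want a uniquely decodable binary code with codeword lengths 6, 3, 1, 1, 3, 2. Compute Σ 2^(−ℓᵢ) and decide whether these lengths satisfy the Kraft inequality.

1.515625; no

With common denominator 2^6 = 64: Σ 2^(−ℓᵢ) = 1/64 + 8/64 + 32/64 + 32/64 + 8/64 + 16/64 = 97/64 = 1.515625.
Kraft's inequality requires Σ ≤ 1; here Σ = 1.515625 > 1, so no such prefix code exists.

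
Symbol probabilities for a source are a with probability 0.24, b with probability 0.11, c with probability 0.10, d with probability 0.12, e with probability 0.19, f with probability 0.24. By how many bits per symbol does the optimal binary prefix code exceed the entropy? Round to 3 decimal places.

Entropy H = −Σ p log₂ p ≈ 2.4930 bits.
Huffman merges: 1/10+11/100→21/100; 3/25+19/100→31/100; 21/100+6/25→9/20; 6/25+31/100→11/20; 9/20+11/20→1. L = 63/25 ≈ 2.5200.
L − H = 2.5200 − 2.4930 = 0.027 bits.

0.027 bits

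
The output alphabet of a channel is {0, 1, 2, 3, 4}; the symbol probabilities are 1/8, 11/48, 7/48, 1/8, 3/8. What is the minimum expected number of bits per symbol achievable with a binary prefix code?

2.25 bits/symbol

Repeatedly combine the two least-probable nodes; the expected code length is the sum of the merged weights.
merge 1/8 + 1/8 → 1/4
merge 7/48 + 11/48 → 3/8
merge 1/4 + 3/8 → 5/8
merge 3/8 + 5/8 → 1
L = 1/4 + 3/8 + 5/8 + 1 = 9/4 = 2.25 bits/symbol.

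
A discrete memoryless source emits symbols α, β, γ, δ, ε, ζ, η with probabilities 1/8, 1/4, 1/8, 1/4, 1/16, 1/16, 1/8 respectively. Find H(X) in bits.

Each probability is a power of 1/2, so log₂(1/p) is an integer.
H = Σ p·log₂(1/p) = 1/8·3 + 1/4·2 + 1/8·3 + 1/4·2 + 1/16·4 + 1/16·4 + 1/8·3 = 2.625 bits.

2.625 bits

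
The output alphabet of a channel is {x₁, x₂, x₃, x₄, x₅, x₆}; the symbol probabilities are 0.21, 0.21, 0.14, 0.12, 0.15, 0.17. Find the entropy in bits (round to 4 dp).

2.5550 bits

H = −Σ pᵢ log₂ pᵢ.
−0.21·log₂(0.21) = 0.4728
−0.21·log₂(0.21) = 0.4728
−0.14·log₂(0.14) = 0.3971
−0.12·log₂(0.12) = 0.3671
−0.15·log₂(0.15) = 0.4105
−0.17·log₂(0.17) = 0.4346
Sum ≈ 2.5550 → 2.5550 bits.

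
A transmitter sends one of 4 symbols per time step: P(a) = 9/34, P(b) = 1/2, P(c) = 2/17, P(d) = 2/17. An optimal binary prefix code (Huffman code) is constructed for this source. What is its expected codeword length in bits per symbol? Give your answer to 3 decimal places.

Repeatedly combine the two least-probable nodes; the expected code length is the sum of the merged weights.
merge 2/17 + 2/17 → 4/17
merge 4/17 + 9/34 → 1/2
merge 1/2 + 1/2 → 1
L = 4/17 + 1/2 + 1 = 59/34 ≈ 1.735 bits/symbol.

1.735 bits/symbol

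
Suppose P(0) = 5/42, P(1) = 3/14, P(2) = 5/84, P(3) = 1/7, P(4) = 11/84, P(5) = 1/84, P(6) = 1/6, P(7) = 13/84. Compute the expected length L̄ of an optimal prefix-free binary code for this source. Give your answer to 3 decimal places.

2.857 bits/symbol

Repeatedly combine the two least-probable nodes; the expected code length is the sum of the merged weights.
merge 1/84 + 5/84 → 1/14
merge 1/14 + 5/42 → 4/21
merge 11/84 + 1/7 → 23/84
merge 13/84 + 1/6 → 9/28
merge 4/21 + 3/14 → 17/42
merge 23/84 + 9/28 → 25/42
merge 17/42 + 25/42 → 1
L = 1/14 + 4/21 + 23/84 + 9/28 + 17/42 + 25/42 + 1 = 20/7 ≈ 2.857 bits/symbol.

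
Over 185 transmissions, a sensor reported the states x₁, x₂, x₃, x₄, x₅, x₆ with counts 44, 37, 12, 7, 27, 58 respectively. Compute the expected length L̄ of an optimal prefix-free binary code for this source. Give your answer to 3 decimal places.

Probabilities are the counts divided by 185.
Repeatedly combine the two least-probable nodes; the expected code length is the sum of the merged weights.
merge 7/185 + 12/185 → 19/185
merge 19/185 + 27/185 → 46/185
merge 1/5 + 44/185 → 81/185
merge 46/185 + 58/185 → 104/185
merge 81/185 + 104/185 → 1
L = 19/185 + 46/185 + 81/185 + 104/185 + 1 = 87/37 ≈ 2.351 bits/symbol.

2.351 bits/symbol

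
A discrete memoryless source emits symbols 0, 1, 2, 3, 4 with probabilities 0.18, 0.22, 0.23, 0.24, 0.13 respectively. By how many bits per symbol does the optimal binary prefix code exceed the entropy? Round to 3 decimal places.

0.020 bits

Entropy H = −Σ p log₂ p ≈ 2.2903 bits.
Huffman merges: 13/100+9/50→31/100; 11/50+23/100→9/20; 6/25+31/100→11/20; 9/20+11/20→1. L = 231/100 ≈ 2.3100.
L − H = 2.3100 − 2.2903 = 0.020 bits.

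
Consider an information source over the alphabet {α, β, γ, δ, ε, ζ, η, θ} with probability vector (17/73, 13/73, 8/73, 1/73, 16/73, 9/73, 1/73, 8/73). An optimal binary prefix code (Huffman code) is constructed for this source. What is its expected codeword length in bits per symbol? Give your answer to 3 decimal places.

2.712 bits/symbol

Repeatedly combine the two least-probable nodes; the expected code length is the sum of the merged weights.
merge 1/73 + 1/73 → 2/73
merge 2/73 + 8/73 → 10/73
merge 8/73 + 9/73 → 17/73
merge 10/73 + 13/73 → 23/73
merge 16/73 + 17/73 → 33/73
merge 17/73 + 23/73 → 40/73
merge 33/73 + 40/73 → 1
L = 2/73 + 10/73 + 17/73 + 23/73 + 33/73 + 40/73 + 1 = 198/73 ≈ 2.712 bits/symbol.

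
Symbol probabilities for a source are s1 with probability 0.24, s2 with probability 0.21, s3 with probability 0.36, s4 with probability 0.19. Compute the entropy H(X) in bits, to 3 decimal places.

1.953 bits

H = −Σ pᵢ log₂ pᵢ.
−0.24·log₂(0.24) = 0.4941
−0.21·log₂(0.21) = 0.4728
−0.36·log₂(0.36) = 0.5306
−0.19·log₂(0.19) = 0.4552
Sum ≈ 1.9528 → 1.953 bits.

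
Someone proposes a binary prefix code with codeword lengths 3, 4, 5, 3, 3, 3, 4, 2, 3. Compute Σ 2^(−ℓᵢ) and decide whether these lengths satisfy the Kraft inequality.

1.03125; no

With common denominator 2^5 = 32: Σ 2^(−ℓᵢ) = 4/32 + 2/32 + 1/32 + 4/32 + 4/32 + 4/32 + 2/32 + 8/32 + 4/32 = 33/32 = 1.03125.
Kraft's inequality requires Σ ≤ 1; here Σ = 1.03125 > 1, so no such prefix code exists.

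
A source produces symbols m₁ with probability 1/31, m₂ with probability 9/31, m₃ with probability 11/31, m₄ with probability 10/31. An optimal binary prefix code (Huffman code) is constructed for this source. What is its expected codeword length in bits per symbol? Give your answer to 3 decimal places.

Repeatedly combine the two least-probable nodes; the expected code length is the sum of the merged weights.
merge 1/31 + 9/31 → 10/31
merge 10/31 + 10/31 → 20/31
merge 11/31 + 20/31 → 1
L = 10/31 + 20/31 + 1 = 61/31 ≈ 1.968 bits/symbol.

1.968 bits/symbol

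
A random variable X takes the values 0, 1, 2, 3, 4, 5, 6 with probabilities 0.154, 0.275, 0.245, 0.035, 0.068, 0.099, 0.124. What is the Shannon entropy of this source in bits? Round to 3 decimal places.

2.562 bits

H = −Σ pᵢ log₂ pᵢ.
−0.154·log₂(0.154) = 0.4156
−0.275·log₂(0.275) = 0.5122
−0.245·log₂(0.245) = 0.4971
−0.035·log₂(0.035) = 0.1693
−0.068·log₂(0.068) = 0.2637
−0.099·log₂(0.099) = 0.3303
−0.124·log₂(0.124) = 0.3734
Sum ≈ 2.5617 → 2.562 bits.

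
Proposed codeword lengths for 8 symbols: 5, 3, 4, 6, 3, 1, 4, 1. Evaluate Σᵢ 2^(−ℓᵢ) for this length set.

With common denominator 2^6 = 64: Σ 2^(−ℓᵢ) = 2/64 + 8/64 + 4/64 + 1/64 + 8/64 + 32/64 + 4/64 + 32/64 = 91/64 = 1.421875.

1.421875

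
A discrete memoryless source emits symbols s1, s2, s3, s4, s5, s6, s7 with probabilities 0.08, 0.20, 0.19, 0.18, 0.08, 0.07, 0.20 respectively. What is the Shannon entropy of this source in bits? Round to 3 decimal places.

2.681 bits

H = −Σ pᵢ log₂ pᵢ.
−0.08·log₂(0.08) = 0.2915
−0.20·log₂(0.20) = 0.4644
−0.19·log₂(0.19) = 0.4552
−0.18·log₂(0.18) = 0.4453
−0.08·log₂(0.08) = 0.2915
−0.07·log₂(0.07) = 0.2686
−0.20·log₂(0.20) = 0.4644
Sum ≈ 2.6809 → 2.681 bits.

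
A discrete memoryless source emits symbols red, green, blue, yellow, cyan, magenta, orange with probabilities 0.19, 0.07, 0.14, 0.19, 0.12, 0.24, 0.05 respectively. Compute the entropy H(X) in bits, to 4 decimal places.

2.6534 bits

H = −Σ pᵢ log₂ pᵢ.
−0.19·log₂(0.19) = 0.4552
−0.07·log₂(0.07) = 0.2686
−0.14·log₂(0.14) = 0.3971
−0.19·log₂(0.19) = 0.4552
−0.12·log₂(0.12) = 0.3671
−0.24·log₂(0.24) = 0.4941
−0.05·log₂(0.05) = 0.2161
Sum ≈ 2.6534 → 2.6534 bits.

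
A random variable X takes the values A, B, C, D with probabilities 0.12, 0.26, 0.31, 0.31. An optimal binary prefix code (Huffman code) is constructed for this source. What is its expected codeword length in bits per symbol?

Repeatedly combine the two least-probable nodes; the expected code length is the sum of the merged weights.
merge 3/25 + 13/50 → 19/50
merge 31/100 + 31/100 → 31/50
merge 19/50 + 31/50 → 1
L = 19/50 + 31/50 + 1 = 2 bits/symbol.

2 bits/symbol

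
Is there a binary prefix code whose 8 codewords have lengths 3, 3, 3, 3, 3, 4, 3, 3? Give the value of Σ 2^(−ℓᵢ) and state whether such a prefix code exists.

0.9375; yes

With common denominator 2^4 = 16: Σ 2^(−ℓᵢ) = 2/16 + 2/16 + 2/16 + 2/16 + 2/16 + 1/16 + 2/16 + 2/16 = 15/16 = 0.9375.
Kraft's inequality requires Σ ≤ 1; here Σ = 0.9375 ≤ 1, so such a prefix code exists.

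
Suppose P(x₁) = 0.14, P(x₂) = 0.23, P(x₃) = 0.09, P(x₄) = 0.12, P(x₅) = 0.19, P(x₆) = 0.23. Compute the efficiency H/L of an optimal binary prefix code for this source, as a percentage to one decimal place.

Entropy H = −Σ p log₂ p ≈ 2.5074 bits.
Huffman merges: 9/100+3/25→21/100; 7/50+19/100→33/100; 21/100+23/100→11/25; 23/100+33/100→14/25; 11/25+14/25→1. L = 127/50 ≈ 2.5400.
Efficiency = H/L = 2.5074/2.5400 = 98.7%.

98.7%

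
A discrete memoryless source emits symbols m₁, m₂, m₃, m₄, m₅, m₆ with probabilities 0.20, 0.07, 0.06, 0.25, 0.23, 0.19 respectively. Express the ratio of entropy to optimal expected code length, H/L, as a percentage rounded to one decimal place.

Entropy H = −Σ p log₂ p ≈ 2.4194 bits.
Huffman merges: 3/50+7/100→13/100; 13/100+19/100→8/25; 1/5+23/100→43/100; 1/4+8/25→57/100; 43/100+57/100→1. L = 49/20 ≈ 2.4500.
Efficiency = H/L = 2.4194/2.4500 = 98.7%.

98.7%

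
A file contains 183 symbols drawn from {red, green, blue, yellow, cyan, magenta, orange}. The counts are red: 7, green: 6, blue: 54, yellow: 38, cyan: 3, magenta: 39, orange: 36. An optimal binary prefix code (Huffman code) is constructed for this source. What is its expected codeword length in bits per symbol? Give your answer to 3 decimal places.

2.421 bits/symbol

Probabilities are the counts divided by 183.
Repeatedly combine the two least-probable nodes; the expected code length is the sum of the merged weights.
merge 1/61 + 2/61 → 3/61
merge 7/183 + 3/61 → 16/183
merge 16/183 + 12/61 → 52/183
merge 38/183 + 13/61 → 77/183
merge 52/183 + 18/61 → 106/183
merge 77/183 + 106/183 → 1
L = 3/61 + 16/183 + 52/183 + 77/183 + 106/183 + 1 = 443/183 ≈ 2.421 bits/symbol.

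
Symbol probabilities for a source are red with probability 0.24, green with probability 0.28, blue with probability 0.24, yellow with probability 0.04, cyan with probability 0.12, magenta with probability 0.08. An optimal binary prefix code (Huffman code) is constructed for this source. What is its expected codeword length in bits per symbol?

2.36 bits/symbol

Repeatedly combine the two least-probable nodes; the expected code length is the sum of the merged weights.
merge 1/25 + 2/25 → 3/25
merge 3/25 + 3/25 → 6/25
merge 6/25 + 6/25 → 12/25
merge 6/25 + 7/25 → 13/25
merge 12/25 + 13/25 → 1
L = 3/25 + 6/25 + 12/25 + 13/25 + 1 = 59/25 = 2.36 bits/symbol.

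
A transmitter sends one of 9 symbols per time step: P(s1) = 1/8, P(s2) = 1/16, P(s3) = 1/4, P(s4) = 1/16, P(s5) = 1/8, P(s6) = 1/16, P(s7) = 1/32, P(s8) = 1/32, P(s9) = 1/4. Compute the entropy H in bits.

Each probability is a power of 1/2, so log₂(1/p) is an integer.
H = Σ p·log₂(1/p) = 1/8·3 + 1/16·4 + 1/4·2 + 1/16·4 + 1/8·3 + 1/16·4 + 1/32·5 + 1/32·5 + 1/4·2 = 2.8125 bits.

2.8125 bits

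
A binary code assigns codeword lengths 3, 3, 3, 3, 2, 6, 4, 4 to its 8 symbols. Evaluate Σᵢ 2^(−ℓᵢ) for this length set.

With common denominator 2^6 = 64: Σ 2^(−ℓᵢ) = 8/64 + 8/64 + 8/64 + 8/64 + 16/64 + 1/64 + 4/64 + 4/64 = 57/64 = 0.890625.

0.890625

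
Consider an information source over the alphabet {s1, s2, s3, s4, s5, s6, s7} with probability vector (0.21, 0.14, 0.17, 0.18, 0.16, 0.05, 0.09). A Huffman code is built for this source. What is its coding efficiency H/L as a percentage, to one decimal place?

98.2%

Entropy H = −Σ p log₂ p ≈ 2.7016 bits.
Huffman merges: 1/20+9/100→7/50; 7/50+7/50→7/25; 4/25+17/100→33/100; 9/50+21/100→39/100; 7/25+33/100→61/100; 39/100+61/100→1. L = 11/4 ≈ 2.7500.
Efficiency = H/L = 2.7016/2.7500 = 98.2%.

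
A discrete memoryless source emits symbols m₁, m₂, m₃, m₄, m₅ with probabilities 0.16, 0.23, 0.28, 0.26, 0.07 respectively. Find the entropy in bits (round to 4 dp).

H = −Σ pᵢ log₂ pᵢ.
−0.16·log₂(0.16) = 0.4230
−0.23·log₂(0.23) = 0.4877
−0.28·log₂(0.28) = 0.5142
−0.26·log₂(0.26) = 0.5053
−0.07·log₂(0.07) = 0.2686
Sum ≈ 2.1987 → 2.1987 bits.

2.1987 bits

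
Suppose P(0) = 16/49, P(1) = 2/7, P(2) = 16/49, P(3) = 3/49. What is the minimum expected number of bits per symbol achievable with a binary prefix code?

Repeatedly combine the two least-probable nodes; the expected code length is the sum of the merged weights.
merge 3/49 + 2/7 → 17/49
merge 16/49 + 16/49 → 32/49
merge 17/49 + 32/49 → 1
L = 17/49 + 32/49 + 1 = 2 bits/symbol.

2 bits/symbol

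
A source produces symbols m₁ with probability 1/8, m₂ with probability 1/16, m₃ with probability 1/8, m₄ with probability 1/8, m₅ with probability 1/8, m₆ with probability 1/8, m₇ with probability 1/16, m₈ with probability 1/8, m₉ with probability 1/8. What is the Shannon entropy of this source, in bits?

Each probability is a power of 1/2, so log₂(1/p) is an integer.
H = Σ p·log₂(1/p) = 1/8·3 + 1/16·4 + 1/8·3 + 1/8·3 + 1/8·3 + 1/8·3 + 1/16·4 + 1/8·3 + 1/8·3 = 3.125 bits.

3.125 bits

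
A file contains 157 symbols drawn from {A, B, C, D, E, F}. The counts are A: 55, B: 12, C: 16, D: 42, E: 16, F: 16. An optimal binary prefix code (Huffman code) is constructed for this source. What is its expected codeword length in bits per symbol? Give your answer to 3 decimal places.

2.382 bits/symbol

Probabilities are the counts divided by 157.
Repeatedly combine the two least-probable nodes; the expected code length is the sum of the merged weights.
merge 12/157 + 16/157 → 28/157
merge 16/157 + 16/157 → 32/157
merge 28/157 + 32/157 → 60/157
merge 42/157 + 55/157 → 97/157
merge 60/157 + 97/157 → 1
L = 28/157 + 32/157 + 60/157 + 97/157 + 1 = 374/157 ≈ 2.382 bits/symbol.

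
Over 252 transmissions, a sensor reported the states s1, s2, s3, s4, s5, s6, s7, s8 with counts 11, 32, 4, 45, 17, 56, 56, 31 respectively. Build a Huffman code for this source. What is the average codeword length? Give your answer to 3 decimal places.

Probabilities are the counts divided by 252.
Repeatedly combine the two least-probable nodes; the expected code length is the sum of the merged weights.
merge 1/63 + 11/252 → 5/84
merge 5/84 + 17/252 → 8/63
merge 31/252 + 8/63 → 1/4
merge 8/63 + 5/28 → 11/36
merge 2/9 + 2/9 → 4/9
merge 1/4 + 11/36 → 5/9
merge 4/9 + 5/9 → 1
L = 5/84 + 8/63 + 1/4 + 11/36 + 4/9 + 5/9 + 1 = 691/252 ≈ 2.742 bits/symbol.

2.742 bits/symbol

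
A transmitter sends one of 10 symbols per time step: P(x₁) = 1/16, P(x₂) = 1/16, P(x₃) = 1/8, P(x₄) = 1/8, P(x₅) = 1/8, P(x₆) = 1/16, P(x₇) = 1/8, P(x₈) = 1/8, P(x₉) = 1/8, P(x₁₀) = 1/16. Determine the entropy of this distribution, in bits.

Each probability is a power of 1/2, so log₂(1/p) is an integer.
H = Σ p·log₂(1/p) = 1/16·4 + 1/16·4 + 1/8·3 + 1/8·3 + 1/8·3 + 1/16·4 + 1/8·3 + 1/8·3 + 1/8·3 + 1/16·4 = 3.25 bits.

3.25 bits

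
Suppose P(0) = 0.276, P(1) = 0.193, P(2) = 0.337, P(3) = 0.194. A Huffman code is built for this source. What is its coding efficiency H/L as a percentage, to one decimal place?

Entropy H = −Σ p log₂ p ≈ 1.9584 bits.
Huffman merges: 193/1000+97/500→387/1000; 69/250+337/1000→613/1000; 387/1000+613/1000→1. L = 2 ≈ 2.0000.
Efficiency = H/L = 1.9584/2.0000 = 97.9%.

97.9%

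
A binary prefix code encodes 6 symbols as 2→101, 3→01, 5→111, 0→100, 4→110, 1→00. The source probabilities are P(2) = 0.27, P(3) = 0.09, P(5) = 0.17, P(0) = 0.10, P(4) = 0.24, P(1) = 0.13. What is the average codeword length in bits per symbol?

2.78 bits/symbol

L̄ = Σ pᵢ·ℓᵢ = 0.27·3 + 0.09·2 + 0.17·3 + 0.10·3 + 0.24·3 + 0.13·2 = 2.78 bits/symbol.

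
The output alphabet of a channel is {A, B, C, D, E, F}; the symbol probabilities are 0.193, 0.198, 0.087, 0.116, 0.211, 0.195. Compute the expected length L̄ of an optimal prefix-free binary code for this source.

Repeatedly combine the two least-probable nodes; the expected code length is the sum of the merged weights.
merge 87/1000 + 29/250 → 203/1000
merge 193/1000 + 39/200 → 97/250
merge 99/500 + 203/1000 → 401/1000
merge 211/1000 + 97/250 → 599/1000
merge 401/1000 + 599/1000 → 1
L = 203/1000 + 97/250 + 401/1000 + 599/1000 + 1 = 2591/1000 = 2.591 bits/symbol.

2.591 bits/symbol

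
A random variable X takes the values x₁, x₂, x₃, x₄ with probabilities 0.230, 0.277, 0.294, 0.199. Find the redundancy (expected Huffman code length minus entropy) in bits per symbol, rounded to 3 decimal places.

0.017 bits

Entropy H = −Σ p log₂ p ≈ 1.9834 bits.
Huffman merges: 199/1000+23/100→429/1000; 277/1000+147/500→571/1000; 429/1000+571/1000→1. L = 2 ≈ 2.0000.
L − H = 2.0000 − 1.9834 = 0.017 bits.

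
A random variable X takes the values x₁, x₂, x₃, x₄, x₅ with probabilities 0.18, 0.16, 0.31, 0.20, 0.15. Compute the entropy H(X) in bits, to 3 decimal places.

H = −Σ pᵢ log₂ pᵢ.
−0.18·log₂(0.18) = 0.4453
−0.16·log₂(0.16) = 0.4230
−0.31·log₂(0.31) = 0.5238
−0.20·log₂(0.20) = 0.4644
−0.15·log₂(0.15) = 0.4105
Sum ≈ 2.2670 → 2.267 bits.

2.267 bits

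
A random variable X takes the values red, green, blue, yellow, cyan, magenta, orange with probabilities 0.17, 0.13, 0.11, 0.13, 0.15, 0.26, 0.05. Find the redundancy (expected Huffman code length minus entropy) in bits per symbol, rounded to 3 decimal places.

Entropy H = −Σ p log₂ p ≈ 2.6821 bits.
Huffman merges: 1/20+11/100→4/25; 13/100+13/100→13/50; 3/20+4/25→31/100; 17/100+13/50→43/100; 13/50+31/100→57/100; 43/100+57/100→1. L = 273/100 ≈ 2.7300.
L − H = 2.7300 − 2.6821 = 0.048 bits.

0.048 bits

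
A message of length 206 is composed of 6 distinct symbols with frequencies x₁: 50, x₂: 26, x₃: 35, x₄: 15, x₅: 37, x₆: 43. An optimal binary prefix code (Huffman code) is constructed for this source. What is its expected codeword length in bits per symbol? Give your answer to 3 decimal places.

Probabilities are the counts divided by 206.
Repeatedly combine the two least-probable nodes; the expected code length is the sum of the merged weights.
merge 15/206 + 13/103 → 41/206
merge 35/206 + 37/206 → 36/103
merge 41/206 + 43/206 → 42/103
merge 25/103 + 36/103 → 61/103
merge 42/103 + 61/103 → 1
L = 41/206 + 36/103 + 42/103 + 61/103 + 1 = 525/206 ≈ 2.549 bits/symbol.

2.549 bits/symbol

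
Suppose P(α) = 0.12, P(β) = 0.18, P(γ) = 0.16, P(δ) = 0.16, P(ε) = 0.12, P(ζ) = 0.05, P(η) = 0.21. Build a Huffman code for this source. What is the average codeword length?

Repeatedly combine the two least-probable nodes; the expected code length is the sum of the merged weights.
merge 1/20 + 3/25 → 17/100
merge 3/25 + 4/25 → 7/25
merge 4/25 + 17/100 → 33/100
merge 9/50 + 21/100 → 39/100
merge 7/25 + 33/100 → 61/100
merge 39/100 + 61/100 → 1
L = 17/100 + 7/25 + 33/100 + 39/100 + 61/100 + 1 = 139/50 = 2.78 bits/symbol.

2.78 bits/symbol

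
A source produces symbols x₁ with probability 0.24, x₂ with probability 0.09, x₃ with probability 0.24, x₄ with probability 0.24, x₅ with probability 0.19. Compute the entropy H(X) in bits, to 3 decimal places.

H = −Σ pᵢ log₂ pᵢ.
−0.24·log₂(0.24) = 0.4941
−0.09·log₂(0.09) = 0.3127
−0.24·log₂(0.24) = 0.4941
−0.24·log₂(0.24) = 0.4941
−0.19·log₂(0.19) = 0.4552
Sum ≈ 2.2503 → 2.250 bits.

2.250 bits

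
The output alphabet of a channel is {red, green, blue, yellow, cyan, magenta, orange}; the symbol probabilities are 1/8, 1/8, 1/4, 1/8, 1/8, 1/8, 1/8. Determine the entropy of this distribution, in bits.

2.75 bits

Each probability is a power of 1/2, so log₂(1/p) is an integer.
H = Σ p·log₂(1/p) = 1/8·3 + 1/8·3 + 1/4·2 + 1/8·3 + 1/8·3 + 1/8·3 + 1/8·3 = 2.75 bits.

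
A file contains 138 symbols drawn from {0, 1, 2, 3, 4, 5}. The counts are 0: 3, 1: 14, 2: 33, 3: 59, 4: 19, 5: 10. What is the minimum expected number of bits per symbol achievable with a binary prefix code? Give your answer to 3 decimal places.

Probabilities are the counts divided by 138.
Repeatedly combine the two least-probable nodes; the expected code length is the sum of the merged weights.
merge 1/46 + 5/69 → 13/138
merge 13/138 + 7/69 → 9/46
merge 19/138 + 9/46 → 1/3
merge 11/46 + 1/3 → 79/138
merge 59/138 + 79/138 → 1
L = 13/138 + 9/46 + 1/3 + 79/138 + 1 = 101/46 ≈ 2.196 bits/symbol.

2.196 bits/symbol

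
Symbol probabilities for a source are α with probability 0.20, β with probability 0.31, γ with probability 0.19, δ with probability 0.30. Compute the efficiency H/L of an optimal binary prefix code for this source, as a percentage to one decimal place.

Entropy H = −Σ p log₂ p ≈ 1.9645 bits.
Huffman merges: 19/100+1/5→39/100; 3/10+31/100→61/100; 39/100+61/100→1. L = 2 ≈ 2.0000.
Efficiency = H/L = 1.9645/2.0000 = 98.2%.

98.2%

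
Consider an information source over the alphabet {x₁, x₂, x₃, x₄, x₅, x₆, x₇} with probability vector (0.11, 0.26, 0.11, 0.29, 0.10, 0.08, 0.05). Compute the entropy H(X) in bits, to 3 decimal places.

H = −Σ pᵢ log₂ pᵢ.
−0.11·log₂(0.11) = 0.3503
−0.26·log₂(0.26) = 0.5053
−0.11·log₂(0.11) = 0.3503
−0.29·log₂(0.29) = 0.5179
−0.10·log₂(0.10) = 0.3322
−0.08·log₂(0.08) = 0.2915
−0.05·log₂(0.05) = 0.2161
Sum ≈ 2.5636 → 2.564 bits.

2.564 bits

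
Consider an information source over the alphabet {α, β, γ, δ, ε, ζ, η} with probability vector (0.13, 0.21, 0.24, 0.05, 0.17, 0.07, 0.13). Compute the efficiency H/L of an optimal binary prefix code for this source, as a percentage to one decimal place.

99.3%

Entropy H = −Σ p log₂ p ≈ 2.6515 bits.
Huffman merges: 1/20+7/100→3/25; 3/25+13/100→1/4; 13/100+17/100→3/10; 21/100+6/25→9/20; 1/4+3/10→11/20; 9/20+11/20→1. L = 267/100 ≈ 2.6700.
Efficiency = H/L = 2.6515/2.6700 = 99.3%.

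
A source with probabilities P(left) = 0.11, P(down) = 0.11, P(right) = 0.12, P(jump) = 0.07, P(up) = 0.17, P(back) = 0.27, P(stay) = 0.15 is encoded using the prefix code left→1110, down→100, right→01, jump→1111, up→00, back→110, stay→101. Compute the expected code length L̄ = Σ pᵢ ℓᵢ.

L̄ = Σ pᵢ·ℓᵢ = 0.11·4 + 0.11·3 + 0.12·2 + 0.07·4 + 0.17·2 + 0.27·3 + 0.15·3 = 2.89 bits/symbol.

2.89 bits/symbol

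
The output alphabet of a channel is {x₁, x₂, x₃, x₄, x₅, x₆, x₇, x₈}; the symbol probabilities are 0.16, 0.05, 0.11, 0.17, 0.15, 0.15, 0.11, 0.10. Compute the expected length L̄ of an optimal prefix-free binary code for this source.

2.98 bits/symbol

Repeatedly combine the two least-probable nodes; the expected code length is the sum of the merged weights.
merge 1/20 + 1/10 → 3/20
merge 11/100 + 11/100 → 11/50
merge 3/20 + 3/20 → 3/10
merge 3/20 + 4/25 → 31/100
merge 17/100 + 11/50 → 39/100
merge 3/10 + 31/100 → 61/100
merge 39/100 + 61/100 → 1
L = 3/20 + 11/50 + 3/10 + 31/100 + 39/100 + 61/100 + 1 = 149/50 = 2.98 bits/symbol.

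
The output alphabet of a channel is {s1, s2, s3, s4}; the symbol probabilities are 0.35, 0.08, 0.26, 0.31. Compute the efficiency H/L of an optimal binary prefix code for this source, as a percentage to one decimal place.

Entropy H = −Σ p log₂ p ≈ 1.8507 bits.
Huffman merges: 2/25+13/50→17/50; 31/100+17/50→13/20; 7/20+13/20→1. L = 199/100 ≈ 1.9900.
Efficiency = H/L = 1.8507/1.9900 = 93.0%.

93.0%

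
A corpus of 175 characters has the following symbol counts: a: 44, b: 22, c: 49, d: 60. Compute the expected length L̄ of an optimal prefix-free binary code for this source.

Probabilities are the counts divided by 175.
Repeatedly combine the two least-probable nodes; the expected code length is the sum of the merged weights.
merge 22/175 + 44/175 → 66/175
merge 7/25 + 12/35 → 109/175
merge 66/175 + 109/175 → 1
L = 66/175 + 109/175 + 1 = 2 bits/symbol.

2 bits/symbol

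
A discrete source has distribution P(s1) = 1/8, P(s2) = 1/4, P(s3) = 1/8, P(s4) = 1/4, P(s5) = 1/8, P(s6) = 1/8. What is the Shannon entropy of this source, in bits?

Each probability is a power of 1/2, so log₂(1/p) is an integer.
H = Σ p·log₂(1/p) = 1/8·3 + 1/4·2 + 1/8·3 + 1/4·2 + 1/8·3 + 1/8·3 = 2.5 bits.

2.5 bits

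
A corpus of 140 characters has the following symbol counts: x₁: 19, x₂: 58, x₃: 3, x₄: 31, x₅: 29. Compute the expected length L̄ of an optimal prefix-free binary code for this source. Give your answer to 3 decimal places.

Probabilities are the counts divided by 140.
Repeatedly combine the two least-probable nodes; the expected code length is the sum of the merged weights.
merge 3/140 + 19/140 → 11/70
merge 11/70 + 29/140 → 51/140
merge 31/140 + 51/140 → 41/70
merge 29/70 + 41/70 → 1
L = 11/70 + 51/140 + 41/70 + 1 = 59/28 ≈ 2.107 bits/symbol.

2.107 bits/symbol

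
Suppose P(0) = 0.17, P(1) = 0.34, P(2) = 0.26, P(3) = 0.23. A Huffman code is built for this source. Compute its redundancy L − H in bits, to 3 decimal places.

Entropy H = −Σ p log₂ p ≈ 1.9567 bits.
Huffman merges: 17/100+23/100→2/5; 13/50+17/50→3/5; 2/5+3/5→1. L = 2 ≈ 2.0000.
L − H = 2.0000 − 1.9567 = 0.043 bits.

0.043 bits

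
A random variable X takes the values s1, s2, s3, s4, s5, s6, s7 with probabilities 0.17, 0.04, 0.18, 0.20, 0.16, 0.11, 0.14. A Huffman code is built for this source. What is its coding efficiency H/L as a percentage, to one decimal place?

97.5%

Entropy H = −Σ p log₂ p ≈ 2.7004 bits.
Huffman merges: 1/25+11/100→3/20; 7/50+3/20→29/100; 4/25+17/100→33/100; 9/50+1/5→19/50; 29/100+33/100→31/50; 19/50+31/50→1. L = 277/100 ≈ 2.7700.
Efficiency = H/L = 2.7004/2.7700 = 97.5%.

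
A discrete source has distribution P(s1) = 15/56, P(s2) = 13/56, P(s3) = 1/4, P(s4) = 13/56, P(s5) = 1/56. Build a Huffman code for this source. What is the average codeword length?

2.25 bits/symbol

Repeatedly combine the two least-probable nodes; the expected code length is the sum of the merged weights.
merge 1/56 + 13/56 → 1/4
merge 13/56 + 1/4 → 27/56
merge 1/4 + 15/56 → 29/56
merge 27/56 + 29/56 → 1
L = 1/4 + 27/56 + 29/56 + 1 = 9/4 = 2.25 bits/symbol.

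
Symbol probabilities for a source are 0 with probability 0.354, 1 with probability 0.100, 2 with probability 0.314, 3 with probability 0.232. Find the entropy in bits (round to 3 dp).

1.876 bits

H = −Σ pᵢ log₂ pᵢ.
−0.354·log₂(0.354) = 0.5304
−0.100·log₂(0.100) = 0.3322
−0.314·log₂(0.314) = 0.5247
−0.232·log₂(0.232) = 0.4890
Sum ≈ 1.8763 → 1.876 bits.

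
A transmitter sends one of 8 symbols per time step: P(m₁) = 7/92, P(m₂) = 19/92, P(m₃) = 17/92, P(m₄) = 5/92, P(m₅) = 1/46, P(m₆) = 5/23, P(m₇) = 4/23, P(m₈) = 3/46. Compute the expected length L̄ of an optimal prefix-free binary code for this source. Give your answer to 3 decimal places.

Repeatedly combine the two least-probable nodes; the expected code length is the sum of the merged weights.
merge 1/46 + 5/92 → 7/92
merge 3/46 + 7/92 → 13/92
merge 7/92 + 13/92 → 5/23
merge 4/23 + 17/92 → 33/92
merge 19/92 + 5/23 → 39/92
merge 5/23 + 33/92 → 53/92
merge 39/92 + 53/92 → 1
L = 7/92 + 13/92 + 5/23 + 33/92 + 39/92 + 53/92 + 1 = 257/92 ≈ 2.793 bits/symbol.

2.793 bits/symbol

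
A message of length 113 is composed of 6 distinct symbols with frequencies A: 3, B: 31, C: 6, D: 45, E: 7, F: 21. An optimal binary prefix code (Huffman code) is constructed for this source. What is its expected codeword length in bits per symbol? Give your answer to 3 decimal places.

Probabilities are the counts divided by 113.
Repeatedly combine the two least-probable nodes; the expected code length is the sum of the merged weights.
merge 3/113 + 6/113 → 9/113
merge 7/113 + 9/113 → 16/113
merge 16/113 + 21/113 → 37/113
merge 31/113 + 37/113 → 68/113
merge 45/113 + 68/113 → 1
L = 9/113 + 16/113 + 37/113 + 68/113 + 1 = 243/113 ≈ 2.150 bits/symbol.

2.150 bits/symbol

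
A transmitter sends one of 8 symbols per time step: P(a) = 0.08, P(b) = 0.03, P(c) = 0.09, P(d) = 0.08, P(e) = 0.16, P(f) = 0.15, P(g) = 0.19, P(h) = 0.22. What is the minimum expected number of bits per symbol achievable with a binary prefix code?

Repeatedly combine the two least-probable nodes; the expected code length is the sum of the merged weights.
merge 3/100 + 2/25 → 11/100
merge 2/25 + 9/100 → 17/100
merge 11/100 + 3/20 → 13/50
merge 4/25 + 17/100 → 33/100
merge 19/100 + 11/50 → 41/100
merge 13/50 + 33/100 → 59/100
merge 41/100 + 59/100 → 1
L = 11/100 + 17/100 + 13/50 + 33/100 + 41/100 + 59/100 + 1 = 287/100 = 2.87 bits/symbol.

2.87 bits/symbol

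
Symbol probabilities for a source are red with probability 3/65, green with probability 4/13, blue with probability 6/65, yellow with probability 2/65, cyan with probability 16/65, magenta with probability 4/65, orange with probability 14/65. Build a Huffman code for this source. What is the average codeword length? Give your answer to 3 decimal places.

Repeatedly combine the two least-probable nodes; the expected code length is the sum of the merged weights.
merge 2/65 + 3/65 → 1/13
merge 4/65 + 1/13 → 9/65
merge 6/65 + 9/65 → 3/13
merge 14/65 + 3/13 → 29/65
merge 16/65 + 4/13 → 36/65
merge 29/65 + 36/65 → 1
L = 1/13 + 9/65 + 3/13 + 29/65 + 36/65 + 1 = 159/65 ≈ 2.446 bits/symbol.

2.446 bits/symbol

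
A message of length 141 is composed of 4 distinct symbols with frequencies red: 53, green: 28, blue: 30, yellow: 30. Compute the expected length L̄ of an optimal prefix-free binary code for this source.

2 bits/symbol

Probabilities are the counts divided by 141.
Repeatedly combine the two least-probable nodes; the expected code length is the sum of the merged weights.
merge 28/141 + 10/47 → 58/141
merge 10/47 + 53/141 → 83/141
merge 58/141 + 83/141 → 1
L = 58/141 + 83/141 + 1 = 2 bits/symbol.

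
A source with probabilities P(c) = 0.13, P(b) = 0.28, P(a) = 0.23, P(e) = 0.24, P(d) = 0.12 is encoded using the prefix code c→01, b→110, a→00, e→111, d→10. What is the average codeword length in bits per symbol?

2.52 bits/symbol

L̄ = Σ pᵢ·ℓᵢ = 0.13·2 + 0.28·3 + 0.23·2 + 0.24·3 + 0.12·2 = 2.52 bits/symbol.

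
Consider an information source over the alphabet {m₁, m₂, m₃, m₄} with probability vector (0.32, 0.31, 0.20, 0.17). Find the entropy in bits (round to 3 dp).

H = −Σ pᵢ log₂ pᵢ.
−0.32·log₂(0.32) = 0.5260
−0.31·log₂(0.31) = 0.5238
−0.20·log₂(0.20) = 0.4644
−0.17·log₂(0.17) = 0.4346
Sum ≈ 1.9488 → 1.949 bits.

1.949 bits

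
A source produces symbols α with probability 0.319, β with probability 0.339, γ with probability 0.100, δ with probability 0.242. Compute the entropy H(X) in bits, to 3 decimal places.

H = −Σ pᵢ log₂ pᵢ.
−0.319·log₂(0.319) = 0.5258
−0.339·log₂(0.339) = 0.5291
−0.100·log₂(0.100) = 0.3322
−0.242·log₂(0.242) = 0.4954
Sum ≈ 1.8824 → 1.882 bits.

1.882 bits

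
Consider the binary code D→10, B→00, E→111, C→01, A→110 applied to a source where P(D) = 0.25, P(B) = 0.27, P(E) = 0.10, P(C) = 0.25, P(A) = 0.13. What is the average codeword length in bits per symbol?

2.23 bits/symbol

L̄ = Σ pᵢ·ℓᵢ = 0.25·2 + 0.27·2 + 0.10·3 + 0.25·2 + 0.13·3 = 2.23 bits/symbol.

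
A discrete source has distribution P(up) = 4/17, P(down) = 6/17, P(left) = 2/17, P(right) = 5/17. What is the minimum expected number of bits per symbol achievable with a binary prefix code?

2 bits/symbol

Repeatedly combine the two least-probable nodes; the expected code length is the sum of the merged weights.
merge 2/17 + 4/17 → 6/17
merge 5/17 + 6/17 → 11/17
merge 6/17 + 11/17 → 1
L = 6/17 + 11/17 + 1 = 2 bits/symbol.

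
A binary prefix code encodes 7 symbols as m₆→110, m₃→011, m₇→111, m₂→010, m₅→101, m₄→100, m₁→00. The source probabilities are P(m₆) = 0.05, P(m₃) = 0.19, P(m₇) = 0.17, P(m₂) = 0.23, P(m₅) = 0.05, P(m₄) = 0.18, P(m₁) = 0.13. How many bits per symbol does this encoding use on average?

L̄ = Σ pᵢ·ℓᵢ = 0.05·3 + 0.19·3 + 0.17·3 + 0.23·3 + 0.05·3 + 0.18·3 + 0.13·2 = 2.87 bits/symbol.

2.87 bits/symbol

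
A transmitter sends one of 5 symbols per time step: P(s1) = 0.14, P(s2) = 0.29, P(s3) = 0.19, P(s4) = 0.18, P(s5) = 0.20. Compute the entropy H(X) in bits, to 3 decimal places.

H = −Σ pᵢ log₂ pᵢ.
−0.14·log₂(0.14) = 0.3971
−0.29·log₂(0.29) = 0.5179
−0.19·log₂(0.19) = 0.4552
−0.18·log₂(0.18) = 0.4453
−0.20·log₂(0.20) = 0.4644
Sum ≈ 2.2799 → 2.280 bits.

2.280 bits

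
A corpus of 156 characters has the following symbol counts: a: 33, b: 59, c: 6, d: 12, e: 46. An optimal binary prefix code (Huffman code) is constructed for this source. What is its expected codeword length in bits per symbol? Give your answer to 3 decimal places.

Probabilities are the counts divided by 156.
Repeatedly combine the two least-probable nodes; the expected code length is the sum of the merged weights.
merge 1/26 + 1/13 → 3/26
merge 3/26 + 11/52 → 17/52
merge 23/78 + 17/52 → 97/156
merge 59/156 + 97/156 → 1
L = 3/26 + 17/52 + 97/156 + 1 = 161/78 ≈ 2.064 bits/symbol.

2.064 bits/symbol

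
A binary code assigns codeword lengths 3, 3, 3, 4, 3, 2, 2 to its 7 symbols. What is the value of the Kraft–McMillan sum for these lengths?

With common denominator 2^4 = 16: Σ 2^(−ℓᵢ) = 2/16 + 2/16 + 2/16 + 1/16 + 2/16 + 4/16 + 4/16 = 17/16 = 1.0625.

1.0625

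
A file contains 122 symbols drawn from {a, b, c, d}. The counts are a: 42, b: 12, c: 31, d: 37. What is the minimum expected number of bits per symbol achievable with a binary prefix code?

2 bits/symbol

Probabilities are the counts divided by 122.
Repeatedly combine the two least-probable nodes; the expected code length is the sum of the merged weights.
merge 6/61 + 31/122 → 43/122
merge 37/122 + 21/61 → 79/122
merge 43/122 + 79/122 → 1
L = 43/122 + 79/122 + 1 = 2 bits/symbol.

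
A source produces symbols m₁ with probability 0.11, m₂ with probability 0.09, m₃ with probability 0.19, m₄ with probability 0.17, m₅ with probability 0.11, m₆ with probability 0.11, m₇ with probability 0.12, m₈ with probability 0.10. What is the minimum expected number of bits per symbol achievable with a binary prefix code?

3 bits/symbol

Repeatedly combine the two least-probable nodes; the expected code length is the sum of the merged weights.
merge 9/100 + 1/10 → 19/100
merge 11/100 + 11/100 → 11/50
merge 11/100 + 3/25 → 23/100
merge 17/100 + 19/100 → 9/25
merge 19/100 + 11/50 → 41/100
merge 23/100 + 9/25 → 59/100
merge 41/100 + 59/100 → 1
L = 19/100 + 11/50 + 23/100 + 9/25 + 41/100 + 59/100 + 1 = 3 bits/symbol.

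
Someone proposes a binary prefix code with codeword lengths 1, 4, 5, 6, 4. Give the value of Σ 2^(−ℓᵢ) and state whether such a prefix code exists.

With common denominator 2^6 = 64: Σ 2^(−ℓᵢ) = 32/64 + 4/64 + 2/64 + 1/64 + 4/64 = 43/64 = 0.671875.
Kraft's inequality requires Σ ≤ 1; here Σ = 0.671875 ≤ 1, so such a prefix code exists.

0.671875; yes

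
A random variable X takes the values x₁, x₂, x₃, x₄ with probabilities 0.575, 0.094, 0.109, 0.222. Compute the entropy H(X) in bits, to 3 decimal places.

H = −Σ pᵢ log₂ pᵢ.
−0.575·log₂(0.575) = 0.4591
−0.094·log₂(0.094) = 0.3207
−0.109·log₂(0.109) = 0.3485
−0.222·log₂(0.222) = 0.4820
Sum ≈ 1.6103 → 1.610 bits.

1.610 bits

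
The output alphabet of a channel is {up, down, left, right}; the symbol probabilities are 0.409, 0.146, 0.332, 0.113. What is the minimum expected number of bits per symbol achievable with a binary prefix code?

Repeatedly combine the two least-probable nodes; the expected code length is the sum of the merged weights.
merge 113/1000 + 73/500 → 259/1000
merge 259/1000 + 83/250 → 591/1000
merge 409/1000 + 591/1000 → 1
L = 259/1000 + 591/1000 + 1 = 37/20 = 1.85 bits/symbol.

1.85 bits/symbol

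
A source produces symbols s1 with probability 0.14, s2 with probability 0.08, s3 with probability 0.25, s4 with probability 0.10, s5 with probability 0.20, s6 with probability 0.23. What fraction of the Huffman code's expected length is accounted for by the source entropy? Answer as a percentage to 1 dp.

98.9%

Entropy H = −Σ p log₂ p ≈ 2.4729 bits.
Huffman merges: 2/25+1/10→9/50; 7/50+9/50→8/25; 1/5+23/100→43/100; 1/4+8/25→57/100; 43/100+57/100→1. L = 5/2 ≈ 2.5000.
Efficiency = H/L = 2.4729/2.5000 = 98.9%.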